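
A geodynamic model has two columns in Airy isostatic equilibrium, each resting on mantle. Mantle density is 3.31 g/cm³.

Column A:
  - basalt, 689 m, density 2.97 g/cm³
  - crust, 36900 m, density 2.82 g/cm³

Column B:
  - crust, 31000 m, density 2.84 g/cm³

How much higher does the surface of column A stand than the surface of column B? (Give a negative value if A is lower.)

1130 m

For any compensation level in the mantle, the mantle terms cancel and isostasy reduces to e = (Σt_A − Σt_B) − (Σ(ρt)_A − Σ(ρt)_B) / ρ_m.
Σt_A = 37589 m; Σt_B = 31000 m; Σ(ρt)_A = 106104.33; Σ(ρt)_B = 88040 (in m·g/cm³).
e = (37589 − 31000) − (106104.33 − 88040) / 3.31 = 1130 m.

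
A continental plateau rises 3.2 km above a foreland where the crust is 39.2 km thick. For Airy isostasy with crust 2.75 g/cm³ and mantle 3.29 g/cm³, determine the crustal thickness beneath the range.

Root depth r = h ρ_c / (ρ_m − ρ_c) = 3.2 km × 2.75 / 0.54 = 16.3 km.
Total thickness = T + h + r = 39.2 km + 3.2 km + 16.3 km = 58.7 km.

58.7 km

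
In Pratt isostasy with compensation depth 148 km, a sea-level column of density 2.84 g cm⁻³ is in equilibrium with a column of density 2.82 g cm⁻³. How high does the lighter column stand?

1.05 km

ρ_ref D = ρ (D + h) → h = D (ρ_ref − ρ)/ρ.
h = 148 km × (2.84 − 2.82)/2.82 = 1.05 km.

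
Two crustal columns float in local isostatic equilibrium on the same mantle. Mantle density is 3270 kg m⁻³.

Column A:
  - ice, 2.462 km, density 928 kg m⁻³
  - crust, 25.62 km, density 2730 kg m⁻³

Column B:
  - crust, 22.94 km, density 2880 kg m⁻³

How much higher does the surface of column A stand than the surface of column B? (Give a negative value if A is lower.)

For any compensation level in the mantle, the mantle terms cancel and isostasy reduces to e = (Σt_A − Σt_B) − (Σ(ρt)_A − Σ(ρt)_B) / ρ_m.
Σt_A = 28.082 km; Σt_B = 22.94 km; Σ(ρt)_A = 72227.336; Σ(ρt)_B = 66067.2 (in km·kg m⁻³).
e = (28.082 − 22.94) − (72227.336 − 66067.2) / 3270 = 3.26 km.

3.26 km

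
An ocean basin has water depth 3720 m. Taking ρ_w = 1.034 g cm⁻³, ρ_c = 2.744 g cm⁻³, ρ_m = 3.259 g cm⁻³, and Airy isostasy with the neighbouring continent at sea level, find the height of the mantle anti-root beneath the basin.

For local isostatic compensation: replacing crust with seawater at the top is compensated by replacing crust with mantle at the base: d (ρ_c − ρ_w) = a (ρ_m − ρ_c).
a = d (ρ_c − ρ_w)/(ρ_m − ρ_c) = 3720 m × 1.71/0.515 = 12400 m.

12400 m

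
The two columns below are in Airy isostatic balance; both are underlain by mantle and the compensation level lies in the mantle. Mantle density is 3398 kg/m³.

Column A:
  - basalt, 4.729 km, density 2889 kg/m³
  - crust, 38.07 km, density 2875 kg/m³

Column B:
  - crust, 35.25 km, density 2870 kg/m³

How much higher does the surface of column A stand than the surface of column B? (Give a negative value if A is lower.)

For any compensation level in the mantle, the mantle terms cancel and isostasy reduces to e = (Σt_A − Σt_B) − (Σ(ρt)_A − Σ(ρt)_B) / ρ_m.
Σt_A = 42.799 km; Σt_B = 35.25 km; Σ(ρt)_A = 123113.331; Σ(ρt)_B = 101167.5 (in km·kg/m³).
e = (42.799 − 35.25) − (123113.331 − 101167.5) / 3398 = 1.09 km.

1.09 km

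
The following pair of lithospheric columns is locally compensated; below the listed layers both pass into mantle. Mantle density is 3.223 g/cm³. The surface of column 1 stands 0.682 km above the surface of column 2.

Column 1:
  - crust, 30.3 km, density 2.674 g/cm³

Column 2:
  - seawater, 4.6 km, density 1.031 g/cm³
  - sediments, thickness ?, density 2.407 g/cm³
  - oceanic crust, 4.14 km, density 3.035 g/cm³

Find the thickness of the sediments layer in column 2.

Take the compensation level at the base of the deeper column (depth z_c below the surface of column 1) and equate Σ ρ_i t_i down to z_c; mantle fills any gap and the z_c terms cancel.
Column 1: 30.3×2.674 + (z_c − 30.3)×3.223
Column 2: 0.682×0 + 4.6×1.031 + x×2.407 + 4.14×3.035 + (z_c − 0.682 − 8.74 − x)×3.223
The z_c×3.223 term appears on both sides and cancels. Collect the known terms of each column as K = Σ(ρt)_known − 3.223 × (depth of known layers): K_1 = 81.0222 − 3.223×30.3 = −16.6347; K_2 = 17.3075 − 3.223×(0.682 + 8.74) = −13.059606.
Balance: K_1 = K_2 − x×(3.223 − 2.407), so x = (K_2 − K_1)/(3.223 − 2.407) = 3.57509/0.816 = 4.38 km.

4.38 km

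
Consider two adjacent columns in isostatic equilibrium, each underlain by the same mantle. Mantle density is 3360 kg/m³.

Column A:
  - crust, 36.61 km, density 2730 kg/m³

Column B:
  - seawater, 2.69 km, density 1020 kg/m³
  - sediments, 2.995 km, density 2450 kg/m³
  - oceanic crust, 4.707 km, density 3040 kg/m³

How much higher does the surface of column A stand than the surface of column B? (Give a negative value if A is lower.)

3.73 km

For any compensation level in the mantle, the mantle terms cancel and isostasy reduces to e = (Σt_A − Σt_B) − (Σ(ρt)_A − Σ(ρt)_B) / ρ_m.
Σt_A = 36.61 km; Σt_B = 10.392 km; Σ(ρt)_A = 99945.3; Σ(ρt)_B = 24390.83 (in km·kg/m³).
e = (36.61 − 10.392) − (99945.3 − 24390.83) / 3360 = 3.73 km.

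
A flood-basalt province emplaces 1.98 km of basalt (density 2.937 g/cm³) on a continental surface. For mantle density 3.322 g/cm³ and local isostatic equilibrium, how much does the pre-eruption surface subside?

1.75 km

Subaerial loading: s = t ρ_load / ρ_m.
s = 1.98 km × 2.937/3.322 = 1.75 km.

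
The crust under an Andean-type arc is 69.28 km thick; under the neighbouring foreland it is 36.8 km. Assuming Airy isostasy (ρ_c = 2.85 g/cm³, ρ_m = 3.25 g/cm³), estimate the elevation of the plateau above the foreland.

Excess crust Δ = 69.28 km − 36.8 km = 32.48 km, split between elevation h and root r with h + r = Δ.
Airy balance ρ_c h = (ρ_m − ρ_c) r gives r = h ρ_c/(ρ_m − ρ_c), so h (1 + ρ_c/(ρ_m − ρ_c)) = Δ, i.e. h = Δ (ρ_m − ρ_c)/ρ_m.
h = 32.48 km × 0.4/3.25 = 4 km.

4 km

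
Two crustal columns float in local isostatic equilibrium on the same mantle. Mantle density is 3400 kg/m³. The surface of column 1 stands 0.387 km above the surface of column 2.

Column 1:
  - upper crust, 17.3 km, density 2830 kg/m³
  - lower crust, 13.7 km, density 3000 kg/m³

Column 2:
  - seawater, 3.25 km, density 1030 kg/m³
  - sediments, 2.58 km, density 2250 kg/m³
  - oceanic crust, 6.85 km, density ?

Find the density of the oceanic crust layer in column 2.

2910 kg/m³

Take the compensation level at the base of the deeper column (depth z_c below the surface of column 1) and equate Σ ρ_i t_i down to z_c; mantle fills any gap and the z_c terms cancel.
Column 1: 17.3×2830 + 13.7×3000 + (z_c − 31)×3400
Column 2: 0.387×0 + 3.25×1030 + 2.58×2250 + 6.85×ρ + (z_c − 0.387 − 12.68)×3400
The z_c×3400 term appears on both sides and cancels. Collect the known terms of each column as K = Σ(ρt)_known − 3400 × (depth of known layers): K_1 = 90059 − 3400×31 = −15341; K_2 = 9152.5 − 3400×(0.387 + 12.68) = −35275.3.
Balance: K_1 = K_2 + 6.85×ρ, so ρ = (K_1 − K_2)/6.85 = 19934.3/6.85 = 2910 kg/m³.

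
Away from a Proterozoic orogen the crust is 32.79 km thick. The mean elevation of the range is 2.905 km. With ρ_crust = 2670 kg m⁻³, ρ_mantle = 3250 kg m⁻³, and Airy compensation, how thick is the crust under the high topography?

Root depth r = h ρ_c / (ρ_m − ρ_c) = 2.905 km × 2670 / 580 = 13.37 km.
Total thickness = T + h + r = 32.79 km + 2.905 km + 13.37 km = 49.1 km.

49.1 km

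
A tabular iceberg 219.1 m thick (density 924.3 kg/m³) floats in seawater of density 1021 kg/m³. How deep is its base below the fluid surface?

198 m

Draft d = t ρ_obj/ρ_fluid = 219.1 m × 924.3/1021 = 198 m.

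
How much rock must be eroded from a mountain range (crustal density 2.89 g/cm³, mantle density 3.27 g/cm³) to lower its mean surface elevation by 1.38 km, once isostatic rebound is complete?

11.9 km

Net drop Δ = e − u = e − e ρ_c/ρ_m = e (ρ_m − ρ_c)/ρ_m.
e = Δ ρ_m/(ρ_m − ρ_c) = 1.38 km × 3.27/0.38 = 11.9 km.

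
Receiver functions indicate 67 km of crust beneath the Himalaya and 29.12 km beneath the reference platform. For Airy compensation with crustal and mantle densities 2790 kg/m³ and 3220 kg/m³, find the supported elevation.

5.06 km

Excess crust Δ = 67 km − 29.12 km = 37.88 km, split between elevation h and root r with h + r = Δ.
Airy balance ρ_c h = (ρ_m − ρ_c) r gives r = h ρ_c/(ρ_m − ρ_c), so h (1 + ρ_c/(ρ_m − ρ_c)) = Δ, i.e. h = Δ (ρ_m − ρ_c)/ρ_m.
h = 37.88 km × 430/3220 = 5.06 km.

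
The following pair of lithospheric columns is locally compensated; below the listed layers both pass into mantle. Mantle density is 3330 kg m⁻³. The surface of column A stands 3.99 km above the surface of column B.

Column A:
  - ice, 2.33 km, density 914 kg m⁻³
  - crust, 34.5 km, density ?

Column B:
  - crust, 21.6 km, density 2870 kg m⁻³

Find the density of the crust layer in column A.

2820 kg m⁻³

Take the compensation level at the base of the deeper column (depth z_c below the surface of column A) and equate Σ ρ_i t_i down to z_c; mantle fills any gap and the z_c terms cancel.
Column A: 2.33×914 + 34.5×ρ + (z_c − 36.83)×3330
Column B: 3.99×0 + 21.6×2870 + (z_c − 3.99 − 21.6)×3330
The z_c×3330 term appears on both sides and cancels. Collect the known terms of each column as K = Σ(ρt)_known − 3330 × (depth of known layers): K_A = 2129.62 − 3330×36.83 = −120514.28; K_B = 61992 − 3330×(3.99 + 21.6) = −23222.7.
Balance: K_A + 34.5×ρ = K_B, so ρ = (K_B − K_A)/34.5 = 97291.6/34.5 = 2820 kg m⁻³.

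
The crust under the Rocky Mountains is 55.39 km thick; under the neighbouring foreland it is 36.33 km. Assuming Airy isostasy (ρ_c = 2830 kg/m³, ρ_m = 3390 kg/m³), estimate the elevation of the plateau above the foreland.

Excess crust Δ = 55.39 km − 36.33 km = 19.06 km, split between elevation h and root r with h + r = Δ.
Airy balance ρ_c h = (ρ_m − ρ_c) r gives r = h ρ_c/(ρ_m − ρ_c), so h (1 + ρ_c/(ρ_m − ρ_c)) = Δ, i.e. h = Δ (ρ_m − ρ_c)/ρ_m.
h = 19.06 km × 560/3390 = 3.15 km.

3.15 km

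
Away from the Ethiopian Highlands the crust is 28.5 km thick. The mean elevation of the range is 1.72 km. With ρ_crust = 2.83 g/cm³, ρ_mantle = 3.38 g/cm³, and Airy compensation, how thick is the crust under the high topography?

Root depth r = h ρ_c / (ρ_m − ρ_c) = 1.72 km × 2.83 / 0.55 = 8.85 km.
Total thickness = T + h + r = 28.5 km + 1.72 km + 8.85 km = 39.1 km.

39.1 km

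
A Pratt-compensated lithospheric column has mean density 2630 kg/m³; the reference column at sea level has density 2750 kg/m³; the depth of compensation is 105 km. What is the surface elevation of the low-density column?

ρ_ref D = ρ (D + h) → h = D (ρ_ref − ρ)/ρ.
h = 105 km × (2750 − 2630)/2630 = 4.79 km.

4.79 km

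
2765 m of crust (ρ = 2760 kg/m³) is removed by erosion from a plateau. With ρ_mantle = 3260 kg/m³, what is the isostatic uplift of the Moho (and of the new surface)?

2340 m

Unloading: uplift u = e ρ_c/ρ_m = 2765 m × 2760/3260 = 2340 m.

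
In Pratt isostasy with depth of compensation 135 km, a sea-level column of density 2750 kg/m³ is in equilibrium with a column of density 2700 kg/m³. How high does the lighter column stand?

2.5 km

ρ_ref D = ρ (D + h) → h = D (ρ_ref − ρ)/ρ.
h = 135 km × (2750 − 2700)/2700 = 2.5 km.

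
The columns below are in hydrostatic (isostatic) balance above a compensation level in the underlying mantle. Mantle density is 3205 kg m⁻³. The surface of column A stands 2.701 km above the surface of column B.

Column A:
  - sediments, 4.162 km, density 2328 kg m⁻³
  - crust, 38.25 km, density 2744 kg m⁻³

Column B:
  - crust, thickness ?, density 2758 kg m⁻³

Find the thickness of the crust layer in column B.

28.2 km

Take the compensation level at the base of the deeper column (depth z_c below the surface of column A) and equate Σ ρ_i t_i down to z_c; mantle fills any gap and the z_c terms cancel.
Column A: 4.162×2328 + 38.25×2744 + (z_c − 42.412)×3205
Column B: 2.701×0 + x×2758 + (z_c − 2.701 − 0 − x)×3205
The z_c×3205 term appears on both sides and cancels. Collect the known terms of each column as K = Σ(ρt)_known − 3205 × (depth of known layers): K_A = 114647.136 − 3205×42.412 = −21283.324; K_B = 0 − 3205×(2.701 + 0) = −8656.705.
Balance: K_A = K_B − x×(3205 − 2758), so x = (K_B − K_A)/(3205 − 2758) = 12626.6/447 = 28.2 km.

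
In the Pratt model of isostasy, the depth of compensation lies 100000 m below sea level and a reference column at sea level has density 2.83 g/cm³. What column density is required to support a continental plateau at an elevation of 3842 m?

Pratt balance: ρ_ref D = ρ (D + h).
ρ = ρ_ref D/(D + h) = 2.83 × 100000 m/(100000 m + 3842 m) = 2.73 g/cm³.

2.73 g/cm³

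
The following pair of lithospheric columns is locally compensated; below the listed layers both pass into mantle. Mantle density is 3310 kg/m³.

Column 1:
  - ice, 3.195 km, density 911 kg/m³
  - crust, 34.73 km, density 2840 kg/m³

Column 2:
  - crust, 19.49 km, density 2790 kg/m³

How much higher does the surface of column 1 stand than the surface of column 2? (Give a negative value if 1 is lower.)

For any compensation level in the mantle, the mantle terms cancel and isostasy reduces to e = (Σt_1 − Σt_2) − (Σ(ρt)_1 − Σ(ρt)_2) / ρ_m.
Σt_1 = 37.925 km; Σt_2 = 19.49 km; Σ(ρt)_1 = 101543.845; Σ(ρt)_2 = 54377.1 (in km·kg/m³).
e = (37.925 − 19.49) − (101543.845 − 54377.1) / 3310 = 4.19 km.

4.19 km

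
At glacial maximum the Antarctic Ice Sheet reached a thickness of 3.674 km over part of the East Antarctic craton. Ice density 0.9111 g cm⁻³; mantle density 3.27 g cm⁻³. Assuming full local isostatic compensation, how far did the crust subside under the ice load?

1.02 km

Balancing pressure at the compensation depth: the ice load ρ_ice t is balanced by mantle displaced below, ρ_m s.
s = t ρ_ice / ρ_m = 3.674 km × 0.9111/3.27 = 1.02 km.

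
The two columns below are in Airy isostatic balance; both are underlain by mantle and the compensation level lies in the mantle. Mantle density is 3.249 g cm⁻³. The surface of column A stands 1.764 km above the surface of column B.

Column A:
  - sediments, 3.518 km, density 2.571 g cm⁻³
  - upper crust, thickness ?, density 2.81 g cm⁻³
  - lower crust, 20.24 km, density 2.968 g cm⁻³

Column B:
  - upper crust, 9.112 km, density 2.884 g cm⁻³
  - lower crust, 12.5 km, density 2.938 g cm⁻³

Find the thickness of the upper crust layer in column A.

Take the compensation level at the base of the deeper column (depth z_c below the surface of column A) and equate Σ ρ_i t_i down to z_c; mantle fills any gap and the z_c terms cancel.
Column A: 3.518×2.571 + x×2.81 + 20.24×2.968 + (z_c − 23.758 − x)×3.249
Column B: 1.764×0 + 9.112×2.884 + 12.5×2.938 + (z_c − 1.764 − 21.612)×3.249
The z_c×3.249 term appears on both sides and cancels. Collect the known terms of each column as K = Σ(ρt)_known − 3.249 × (depth of known layers): K_A = 69.117098 − 3.249×23.758 = −8.072644; K_B = 63.004008 − 3.249×(1.764 + 21.612) = −12.944616.
Balance: K_A − x×(3.249 − 2.81) = K_B, so x = (K_A − K_B)/(3.249 − 2.81) = 4.87197/0.439 = 11.1 km.

11.1 km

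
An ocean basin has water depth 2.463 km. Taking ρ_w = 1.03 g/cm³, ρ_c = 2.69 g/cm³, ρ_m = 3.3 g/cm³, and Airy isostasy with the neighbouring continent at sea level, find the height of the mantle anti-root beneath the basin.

6.7 km

In Airy isostatic equilibrium: replacing crust with seawater at the top is compensated by replacing crust with mantle at the base: d (ρ_c − ρ_w) = a (ρ_m − ρ_c).
a = d (ρ_c − ρ_w)/(ρ_m − ρ_c) = 2.463 km × 1.66/0.61 = 6.7 km.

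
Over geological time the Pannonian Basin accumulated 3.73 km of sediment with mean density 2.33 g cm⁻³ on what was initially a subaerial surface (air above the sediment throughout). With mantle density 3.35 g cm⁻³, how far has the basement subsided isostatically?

2.59 km

Subaerial load: s = t ρ_sed / ρ_m = 3.73 km × 2.33/3.35 = 2.59 km.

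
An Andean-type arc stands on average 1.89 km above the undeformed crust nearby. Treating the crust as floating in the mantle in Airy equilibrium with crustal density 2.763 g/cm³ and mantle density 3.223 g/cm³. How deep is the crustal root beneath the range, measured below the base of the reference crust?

11.4 km

Equating mass per unit area of the two columns: the weight of the topography is balanced by the buoyancy of the root, ρ_c h = (ρ_m − ρ_c) r.
r = h · ρ_c / (ρ_m − ρ_c) = 1.89 km × 2.763 / (3.223 − 2.763) = 11.4 km.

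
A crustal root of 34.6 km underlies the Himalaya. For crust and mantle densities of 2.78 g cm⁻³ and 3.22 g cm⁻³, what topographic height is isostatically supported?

Equating mass per unit area of the two columns: ρ_c h = (ρ_m − ρ_c) r.
h = r (ρ_m − ρ_c) / ρ_c = 34.6 km × (3.22 − 2.78) / 2.78 = 5.48 km.

5.48 km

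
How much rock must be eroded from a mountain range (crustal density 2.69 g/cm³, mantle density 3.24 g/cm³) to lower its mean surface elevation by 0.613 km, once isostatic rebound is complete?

3.61 km

Net drop Δ = e − u = e − e ρ_c/ρ_m = e (ρ_m − ρ_c)/ρ_m.
e = Δ ρ_m/(ρ_m − ρ_c) = 0.613 km × 3.24/0.55 = 3.61 km.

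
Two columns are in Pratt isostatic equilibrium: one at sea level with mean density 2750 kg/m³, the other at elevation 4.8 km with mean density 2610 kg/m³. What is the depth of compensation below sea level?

89.5 km

ρ_ref D = ρ (D + h) → D (ρ_ref − ρ) = ρ h.
D = ρ h/(ρ_ref − ρ) = 2610 × 4.8 km/(2750 − 2610) = 89.5 km.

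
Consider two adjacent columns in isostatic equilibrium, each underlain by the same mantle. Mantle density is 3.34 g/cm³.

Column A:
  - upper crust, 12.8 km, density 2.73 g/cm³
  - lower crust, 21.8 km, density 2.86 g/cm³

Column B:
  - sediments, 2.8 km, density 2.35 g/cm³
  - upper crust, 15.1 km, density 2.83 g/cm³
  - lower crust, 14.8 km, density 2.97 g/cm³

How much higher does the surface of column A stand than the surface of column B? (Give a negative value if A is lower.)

0.696 km

For any compensation level in the mantle, the mantle terms cancel and isostasy reduces to e = (Σt_A − Σt_B) − (Σ(ρt)_A − Σ(ρt)_B) / ρ_m.
Σt_A = 34.6 km; Σt_B = 32.7 km; Σ(ρt)_A = 97.292; Σ(ρt)_B = 93.269 (in km·g/cm³).
e = (34.6 − 32.7) − (97.292 − 93.269) / 3.34 = 0.696 km.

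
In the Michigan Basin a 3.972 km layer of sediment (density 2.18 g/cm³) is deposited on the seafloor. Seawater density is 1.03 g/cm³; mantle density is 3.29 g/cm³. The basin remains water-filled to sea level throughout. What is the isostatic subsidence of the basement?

Submarine loading: the sediment displaces seawater, and the subsidence is in turn flooded, so s (ρ_m − ρ_w) = t (ρ_sed − ρ_w).
s = 3.972 km × (2.18 − 1.03) / (3.29 − 1.03) = 2.02 km.

2.02 km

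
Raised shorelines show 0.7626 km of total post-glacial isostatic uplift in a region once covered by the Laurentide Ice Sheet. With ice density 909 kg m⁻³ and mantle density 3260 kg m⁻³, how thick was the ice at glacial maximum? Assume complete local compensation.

2.73 km

u = t ρ_ice/ρ_m → t = u ρ_m/ρ_ice = 0.7626 km × 3260/909 = 2.73 km.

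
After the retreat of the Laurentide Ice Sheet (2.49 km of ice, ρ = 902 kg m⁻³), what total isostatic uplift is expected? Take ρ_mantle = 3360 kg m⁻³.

0.668 km

Removing the load lets mantle flow back in; uplift u satisfies ρ_ice t = ρ_m u.
u = t ρ_ice/ρ_m = 2.49 km × 902/3360 = 0.668 km.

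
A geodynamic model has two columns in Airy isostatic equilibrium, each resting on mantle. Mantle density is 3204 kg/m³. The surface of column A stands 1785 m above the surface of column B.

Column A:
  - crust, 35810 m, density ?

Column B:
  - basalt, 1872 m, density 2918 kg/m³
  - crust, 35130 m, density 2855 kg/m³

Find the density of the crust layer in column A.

Take the compensation level at the base of the deeper column (depth z_c below the surface of column A) and equate Σ ρ_i t_i down to z_c; mantle fills any gap and the z_c terms cancel.
Column A: 35810×ρ + (z_c − 35810)×3204
Column B: 1785×0 + 1872×2918 + 35130×2855 + (z_c − 1785 − 37002)×3204
The z_c×3204 term appears on both sides and cancels. Collect the known terms of each column as K = Σ(ρt)_known − 3204 × (depth of known layers): K_A = 0 − 3204×35810 = −114735240; K_B = 105758646 − 3204×(1785 + 37002) = −18514902.
Balance: K_A + 35810×ρ = K_B, so ρ = (K_B − K_A)/35810 = 96220300/35810 = 2690 kg/m³.

2690 kg/m³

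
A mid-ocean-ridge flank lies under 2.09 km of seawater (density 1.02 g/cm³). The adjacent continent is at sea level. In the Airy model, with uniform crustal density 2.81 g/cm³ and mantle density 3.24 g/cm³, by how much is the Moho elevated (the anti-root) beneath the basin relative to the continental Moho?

8.7 km

Isostatic balance requires: replacing crust with seawater at the top is compensated by replacing crust with mantle at the base: d (ρ_c − ρ_w) = a (ρ_m − ρ_c).
a = d (ρ_c − ρ_w)/(ρ_m − ρ_c) = 2.09 km × 1.79/0.43 = 8.7 km.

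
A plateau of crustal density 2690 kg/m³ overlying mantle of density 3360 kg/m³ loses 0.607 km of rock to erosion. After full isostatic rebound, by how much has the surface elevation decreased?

Rebound u = e ρ_c/ρ_m = 0.607 km × 2690/3360 = 0.486 km.
Net surface drop = e − u = 0.607 km − 0.486 km = e (ρ_m − ρ_c)/ρ_m = 0.121 km.

0.121 km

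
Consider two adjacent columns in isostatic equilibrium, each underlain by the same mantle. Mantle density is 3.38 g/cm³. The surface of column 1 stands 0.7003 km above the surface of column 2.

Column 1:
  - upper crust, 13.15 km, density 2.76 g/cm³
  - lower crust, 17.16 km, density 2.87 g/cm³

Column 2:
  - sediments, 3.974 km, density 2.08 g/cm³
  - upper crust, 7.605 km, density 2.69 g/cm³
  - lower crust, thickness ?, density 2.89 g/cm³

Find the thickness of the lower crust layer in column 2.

Take the compensation level at the base of the deeper column (depth z_c below the surface of column 1) and equate Σ ρ_i t_i down to z_c; mantle fills any gap and the z_c terms cancel.
Column 1: 13.15×2.76 + 17.16×2.87 + (z_c − 30.31)×3.38
Column 2: 0.7003×0 + 3.974×2.08 + 7.605×2.69 + x×2.89 + (z_c − 0.7003 − 11.579 − x)×3.38
The z_c×3.38 term appears on both sides and cancels. Collect the known terms of each column as K = Σ(ρt)_known − 3.38 × (depth of known layers): K_1 = 85.5432 − 3.38×30.31 = −16.9046; K_2 = 28.72337 − 3.38×(0.7003 + 11.579) = −12.780664.
Balance: K_1 = K_2 − x×(3.38 − 2.89), so x = (K_2 − K_1)/(3.38 − 2.89) = 4.12394/0.49 = 8.42 km.

8.42 km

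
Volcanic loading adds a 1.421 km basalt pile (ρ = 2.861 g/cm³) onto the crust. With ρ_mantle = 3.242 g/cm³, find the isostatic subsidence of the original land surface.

Subaerial loading: s = t ρ_load / ρ_m.
s = 1.421 km × 2.861/3.242 = 1.25 km.

1.25 km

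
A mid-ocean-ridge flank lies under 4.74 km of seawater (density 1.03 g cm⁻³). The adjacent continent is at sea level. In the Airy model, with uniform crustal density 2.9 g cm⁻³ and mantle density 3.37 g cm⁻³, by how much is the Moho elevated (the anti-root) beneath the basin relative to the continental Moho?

Isostatic balance requires: replacing crust with seawater at the top is compensated by replacing crust with mantle at the base: d (ρ_c − ρ_w) = a (ρ_m − ρ_c).
a = d (ρ_c − ρ_w)/(ρ_m − ρ_c) = 4.74 km × 1.87/0.47 = 18.9 km.

18.9 km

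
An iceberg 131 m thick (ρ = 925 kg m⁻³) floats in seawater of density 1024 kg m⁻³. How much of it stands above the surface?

12.7 m

Floating equilibrium: submerged depth d = t ρ_obj/ρ_fluid = 131 m × 925/1024 = 118.3 m.
Freeboard = t − d = 131 m − 118.3 m = 12.7 m.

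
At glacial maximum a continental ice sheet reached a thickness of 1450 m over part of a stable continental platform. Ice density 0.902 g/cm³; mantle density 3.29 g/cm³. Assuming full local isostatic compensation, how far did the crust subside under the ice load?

398 m

In Airy isostatic equilibrium: the ice load ρ_ice t is balanced by mantle displaced below, ρ_m s.
s = t ρ_ice / ρ_m = 1450 m × 0.902/3.29 = 398 m.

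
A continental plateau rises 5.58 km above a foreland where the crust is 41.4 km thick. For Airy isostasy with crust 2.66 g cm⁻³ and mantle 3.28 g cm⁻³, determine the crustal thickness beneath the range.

70.9 km

Root depth r = h ρ_c / (ρ_m − ρ_c) = 5.58 km × 2.66 / 0.62 = 23.94 km.
Total thickness = T + h + r = 41.4 km + 5.58 km + 23.94 km = 70.9 km.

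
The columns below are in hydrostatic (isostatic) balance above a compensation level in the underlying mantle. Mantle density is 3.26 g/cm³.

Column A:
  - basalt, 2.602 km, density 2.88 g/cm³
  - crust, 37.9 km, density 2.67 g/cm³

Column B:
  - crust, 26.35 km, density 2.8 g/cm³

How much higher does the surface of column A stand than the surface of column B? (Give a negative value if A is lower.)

For any compensation level in the mantle, the mantle terms cancel and isostasy reduces to e = (Σt_A − Σt_B) − (Σ(ρt)_A − Σ(ρt)_B) / ρ_m.
Σt_A = 40.502 km; Σt_B = 26.35 km; Σ(ρt)_A = 108.68676; Σ(ρt)_B = 73.78 (in km·g/cm³).
e = (40.502 − 26.35) − (108.68676 − 73.78) / 3.26 = 3.44 km.

3.44 km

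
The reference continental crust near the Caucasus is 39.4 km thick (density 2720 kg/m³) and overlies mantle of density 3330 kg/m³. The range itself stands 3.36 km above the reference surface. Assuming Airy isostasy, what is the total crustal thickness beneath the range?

57.7 km

Root depth r = h ρ_c / (ρ_m − ρ_c) = 3.36 km × 2720 / 610 = 14.98 km.
Total thickness = T + h + r = 39.4 km + 3.36 km + 14.98 km = 57.7 km.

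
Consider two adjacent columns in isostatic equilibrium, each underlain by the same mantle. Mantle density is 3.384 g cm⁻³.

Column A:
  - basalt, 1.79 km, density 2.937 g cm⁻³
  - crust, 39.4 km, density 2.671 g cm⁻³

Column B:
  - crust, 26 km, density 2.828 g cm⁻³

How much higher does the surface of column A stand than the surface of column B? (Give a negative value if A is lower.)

For any compensation level in the mantle, the mantle terms cancel and isostasy reduces to e = (Σt_A − Σt_B) − (Σ(ρt)_A − Σ(ρt)_B) / ρ_m.
Σt_A = 41.19 km; Σt_B = 26 km; Σ(ρt)_A = 110.49463; Σ(ρt)_B = 73.528 (in km·g cm⁻³).
e = (41.19 − 26) − (110.49463 − 73.528) / 3.384 = 4.27 km.

4.27 km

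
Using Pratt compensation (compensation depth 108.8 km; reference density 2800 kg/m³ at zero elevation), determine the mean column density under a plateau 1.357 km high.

Pratt balance: ρ_ref D = ρ (D + h).
ρ = ρ_ref D/(D + h) = 2800 × 108.8 km/(108.8 km + 1.357 km) = 2770 kg/m³.

2770 kg/m³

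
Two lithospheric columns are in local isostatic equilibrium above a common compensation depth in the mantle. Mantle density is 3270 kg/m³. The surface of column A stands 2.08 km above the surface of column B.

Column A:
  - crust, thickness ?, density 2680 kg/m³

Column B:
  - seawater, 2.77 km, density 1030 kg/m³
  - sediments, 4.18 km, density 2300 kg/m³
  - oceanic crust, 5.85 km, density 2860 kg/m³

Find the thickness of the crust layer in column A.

Take the compensation level at the base of the deeper column (depth z_c below the surface of column A) and equate Σ ρ_i t_i down to z_c; mantle fills any gap and the z_c terms cancel.
Column A: x×2680 + (z_c − 0 − x)×3270
Column B: 2.08×0 + 2.77×1030 + 4.18×2300 + 5.85×2860 + (z_c − 2.08 − 12.8)×3270
The z_c×3270 term appears on both sides and cancels. Collect the known terms of each column as K = Σ(ρt)_known − 3270 × (depth of known layers): K_A = 0 − 3270×0 = 0; K_B = 29198.1 − 3270×(2.08 + 12.8) = −19459.5.
Balance: K_A − x×(3270 − 2680) = K_B, so x = (K_A − K_B)/(3270 − 2680) = 19459.5/590 = 33 km.

33 km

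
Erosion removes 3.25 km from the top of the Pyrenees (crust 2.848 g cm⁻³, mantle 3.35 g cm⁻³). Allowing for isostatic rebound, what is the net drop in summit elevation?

0.487 km

Rebound u = e ρ_c/ρ_m = 3.25 km × 2.848/3.35 = 2.763 km.
Net surface drop = e − u = 3.25 km − 2.763 km = e (ρ_m − ρ_c)/ρ_m = 0.487 km.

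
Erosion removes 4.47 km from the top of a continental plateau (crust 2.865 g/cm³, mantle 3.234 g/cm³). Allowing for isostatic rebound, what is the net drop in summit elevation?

Rebound u = e ρ_c/ρ_m = 4.47 km × 2.865/3.234 = 3.96 km.
Net surface drop = e − u = 4.47 km − 3.96 km = e (ρ_m − ρ_c)/ρ_m = 0.51 km.

0.51 km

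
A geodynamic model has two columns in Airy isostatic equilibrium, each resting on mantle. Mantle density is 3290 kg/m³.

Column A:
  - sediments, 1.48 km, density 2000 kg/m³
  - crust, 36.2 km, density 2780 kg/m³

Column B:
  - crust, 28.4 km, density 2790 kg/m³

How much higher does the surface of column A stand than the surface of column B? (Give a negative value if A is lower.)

1.88 km

For any compensation level in the mantle, the mantle terms cancel and isostasy reduces to e = (Σt_A − Σt_B) − (Σ(ρt)_A − Σ(ρt)_B) / ρ_m.
Σt_A = 37.68 km; Σt_B = 28.4 km; Σ(ρt)_A = 103596; Σ(ρt)_B = 79236 (in km·kg/m³).
e = (37.68 − 28.4) − (103596 − 79236) / 3290 = 1.88 km.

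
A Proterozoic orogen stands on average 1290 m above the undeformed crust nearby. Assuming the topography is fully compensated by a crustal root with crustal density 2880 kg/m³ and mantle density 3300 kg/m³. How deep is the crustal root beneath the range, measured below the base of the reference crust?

In Airy isostatic equilibrium: the weight of the topography is balanced by the buoyancy of the root, ρ_c h = (ρ_m − ρ_c) r.
r = h · ρ_c / (ρ_m − ρ_c) = 1290 m × 2880 / (3300 − 2880) = 8850 m.

8850 m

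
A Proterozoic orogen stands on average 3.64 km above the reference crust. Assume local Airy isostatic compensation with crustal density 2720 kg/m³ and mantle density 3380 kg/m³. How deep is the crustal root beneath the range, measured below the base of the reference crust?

15 km

In Airy isostatic equilibrium: the weight of the topography is balanced by the buoyancy of the root, ρ_c h = (ρ_m − ρ_c) r.
r = h · ρ_c / (ρ_m − ρ_c) = 3.64 km × 2720 / (3380 − 2720) = 15 km.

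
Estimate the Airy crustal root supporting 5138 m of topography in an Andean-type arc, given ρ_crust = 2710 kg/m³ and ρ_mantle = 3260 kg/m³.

For local isostatic compensation: the weight of the topography is balanced by the buoyancy of the root, ρ_c h = (ρ_m − ρ_c) r.
r = h · ρ_c / (ρ_m − ρ_c) = 5138 m × 2710 / (3260 − 2710) = 25300 m.

25300 m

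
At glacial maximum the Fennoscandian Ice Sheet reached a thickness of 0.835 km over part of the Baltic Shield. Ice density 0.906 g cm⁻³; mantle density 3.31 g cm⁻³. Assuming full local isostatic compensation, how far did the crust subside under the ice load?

0.229 km

In Airy isostatic equilibrium: the ice load ρ_ice t is balanced by mantle displaced below, ρ_m s.
s = t ρ_ice / ρ_m = 0.835 km × 0.906/3.31 = 0.229 km.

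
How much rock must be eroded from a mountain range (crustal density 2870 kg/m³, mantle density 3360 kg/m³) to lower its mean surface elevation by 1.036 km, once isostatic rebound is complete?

7.1 km

Net drop Δ = e − u = e − e ρ_c/ρ_m = e (ρ_m − ρ_c)/ρ_m.
e = Δ ρ_m/(ρ_m − ρ_c) = 1.036 km × 3360/490 = 7.1 km.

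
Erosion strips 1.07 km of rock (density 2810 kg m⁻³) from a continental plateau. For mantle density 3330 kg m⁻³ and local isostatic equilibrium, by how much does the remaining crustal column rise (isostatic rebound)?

Unloading: uplift u = e ρ_c/ρ_m = 1.07 km × 2810/3330 = 0.903 km.

0.903 km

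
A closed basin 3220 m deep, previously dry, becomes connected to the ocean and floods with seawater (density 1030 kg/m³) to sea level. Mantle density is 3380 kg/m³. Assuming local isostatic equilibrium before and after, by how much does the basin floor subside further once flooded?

1410 m

After flooding the water column is d + s deep. Its weight must equal the weight of mantle displaced by the extra subsidence s: (d + s) ρ_w = s ρ_m.
s = d ρ_w / (ρ_m − ρ_w) = 3220 m × 1030/(3380 − 1030) = 1410 m.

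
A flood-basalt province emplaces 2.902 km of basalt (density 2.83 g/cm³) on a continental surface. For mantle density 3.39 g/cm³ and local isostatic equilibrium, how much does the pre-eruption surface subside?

Subaerial loading: s = t ρ_load / ρ_m.
s = 2.902 km × 2.83/3.39 = 2.42 km.

2.42 km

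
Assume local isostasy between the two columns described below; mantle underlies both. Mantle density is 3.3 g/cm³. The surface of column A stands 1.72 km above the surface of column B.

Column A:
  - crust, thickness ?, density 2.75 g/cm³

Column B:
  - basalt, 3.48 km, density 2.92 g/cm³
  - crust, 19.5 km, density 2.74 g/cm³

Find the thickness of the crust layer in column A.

Take the compensation level at the base of the deeper column (depth z_c below the surface of column A) and equate Σ ρ_i t_i down to z_c; mantle fills any gap and the z_c terms cancel.
Column A: x×2.75 + (z_c − 0 − x)×3.3
Column B: 1.72×0 + 3.48×2.92 + 19.5×2.74 + (z_c − 1.72 − 22.98)×3.3
The z_c×3.3 term appears on both sides and cancels. Collect the known terms of each column as K = Σ(ρt)_known − 3.3 × (depth of known layers): K_A = 0 − 3.3×0 = 0; K_B = 63.5916 − 3.3×(1.72 + 22.98) = −17.9184.
Balance: K_A − x×(3.3 − 2.75) = K_B, so x = (K_A − K_B)/(3.3 − 2.75) = 17.9184/0.55 = 32.6 km.

32.6 km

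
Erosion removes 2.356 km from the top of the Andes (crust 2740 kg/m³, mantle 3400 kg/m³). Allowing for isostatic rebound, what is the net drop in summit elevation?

Rebound u = e ρ_c/ρ_m = 2.356 km × 2740/3400 = 1.899 km.
Net surface drop = e − u = 2.356 km − 1.899 km = e (ρ_m − ρ_c)/ρ_m = 0.457 km.

0.457 km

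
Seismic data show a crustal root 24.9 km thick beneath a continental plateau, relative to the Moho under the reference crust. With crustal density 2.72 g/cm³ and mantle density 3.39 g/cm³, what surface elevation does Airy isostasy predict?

Balancing pressure at the compensation depth: ρ_c h = (ρ_m − ρ_c) r.
h = r (ρ_m − ρ_c) / ρ_c = 24.9 km × (3.39 − 2.72) / 2.72 = 6.13 km.

6.13 km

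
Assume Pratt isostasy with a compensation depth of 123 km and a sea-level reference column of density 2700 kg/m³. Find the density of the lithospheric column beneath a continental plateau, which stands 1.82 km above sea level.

2660 kg/m³

Pratt balance: ρ_ref D = ρ (D + h).
ρ = ρ_ref D/(D + h) = 2700 × 123 km/(123 km + 1.82 km) = 2660 kg/m³.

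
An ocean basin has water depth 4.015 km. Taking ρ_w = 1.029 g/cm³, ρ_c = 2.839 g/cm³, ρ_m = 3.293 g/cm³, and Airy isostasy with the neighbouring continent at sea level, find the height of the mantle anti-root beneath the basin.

In Airy isostatic equilibrium: replacing crust with seawater at the top is compensated by replacing crust with mantle at the base: d (ρ_c − ρ_w) = a (ρ_m − ρ_c).
a = d (ρ_c − ρ_w)/(ρ_m − ρ_c) = 4.015 km × 1.81/0.454 = 16 km.

16 km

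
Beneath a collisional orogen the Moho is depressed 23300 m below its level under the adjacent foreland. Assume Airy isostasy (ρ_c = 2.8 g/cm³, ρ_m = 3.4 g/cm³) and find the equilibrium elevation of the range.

4990 m

In Airy isostatic equilibrium: ρ_c h = (ρ_m − ρ_c) r.
h = r (ρ_m − ρ_c) / ρ_c = 23300 m × (3.4 − 2.8) / 2.8 = 4990 m.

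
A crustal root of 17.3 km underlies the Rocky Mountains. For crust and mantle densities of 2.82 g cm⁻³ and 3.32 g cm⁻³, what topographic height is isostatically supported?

3.07 km

By Archimedes' principle applied to the lithosphere: ρ_c h = (ρ_m − ρ_c) r.
h = r (ρ_m − ρ_c) / ρ_c = 17.3 km × (3.32 − 2.82) / 2.82 = 3.07 km.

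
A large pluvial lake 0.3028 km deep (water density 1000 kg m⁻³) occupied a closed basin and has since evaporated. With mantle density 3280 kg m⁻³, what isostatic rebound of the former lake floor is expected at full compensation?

0.0923 km

u = d ρ_w/ρ_m = 0.3028 km × 1000/3280 = 0.0923 km.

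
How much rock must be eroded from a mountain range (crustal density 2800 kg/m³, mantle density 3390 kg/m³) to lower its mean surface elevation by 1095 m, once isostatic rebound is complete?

Net drop Δ = e − u = e − e ρ_c/ρ_m = e (ρ_m − ρ_c)/ρ_m.
e = Δ ρ_m/(ρ_m − ρ_c) = 1095 m × 3390/590 = 6290 m.

6290 m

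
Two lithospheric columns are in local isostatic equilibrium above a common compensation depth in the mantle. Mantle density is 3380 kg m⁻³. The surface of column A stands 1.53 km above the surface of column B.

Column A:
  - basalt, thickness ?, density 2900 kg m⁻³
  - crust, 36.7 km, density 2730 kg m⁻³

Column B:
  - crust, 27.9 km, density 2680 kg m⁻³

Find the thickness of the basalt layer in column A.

Take the compensation level at the base of the deeper column (depth z_c below the surface of column A) and equate Σ ρ_i t_i down to z_c; mantle fills any gap and the z_c terms cancel.
Column A: x×2900 + 36.7×2730 + (z_c − 36.7 − x)×3380
Column B: 1.53×0 + 27.9×2680 + (z_c − 1.53 − 27.9)×3380
The z_c×3380 term appears on both sides and cancels. Collect the known terms of each column as K = Σ(ρt)_known − 3380 × (depth of known layers): K_A = 100191 − 3380×36.7 = −23855; K_B = 74772 − 3380×(1.53 + 27.9) = −24701.4.
Balance: K_A − x×(3380 − 2900) = K_B, so x = (K_A − K_B)/(3380 − 2900) = 846.4/480 = 1.76 km.

1.76 km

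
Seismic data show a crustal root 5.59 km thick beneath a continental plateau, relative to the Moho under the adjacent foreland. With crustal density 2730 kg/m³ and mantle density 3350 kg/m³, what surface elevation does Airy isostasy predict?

1.27 km

For local isostatic compensation: ρ_c h = (ρ_m − ρ_c) r.
h = r (ρ_m − ρ_c) / ρ_c = 5.59 km × (3350 − 2730) / 2730 = 1.27 km.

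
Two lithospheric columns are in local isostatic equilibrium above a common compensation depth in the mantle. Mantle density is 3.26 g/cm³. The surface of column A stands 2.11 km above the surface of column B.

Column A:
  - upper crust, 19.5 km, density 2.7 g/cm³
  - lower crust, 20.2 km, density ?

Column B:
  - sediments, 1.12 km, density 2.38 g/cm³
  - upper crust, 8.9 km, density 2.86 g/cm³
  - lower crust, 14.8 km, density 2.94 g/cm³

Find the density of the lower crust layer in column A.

3 g/cm³

Take the compensation level at the base of the deeper column (depth z_c below the surface of column A) and equate Σ ρ_i t_i down to z_c; mantle fills any gap and the z_c terms cancel.
Column A: 19.5×2.7 + 20.2×ρ + (z_c − 39.7)×3.26
Column B: 2.11×0 + 1.12×2.38 + 8.9×2.86 + 14.8×2.94 + (z_c − 2.11 − 24.82)×3.26
The z_c×3.26 term appears on both sides and cancels. Collect the known terms of each column as K = Σ(ρt)_known − 3.26 × (depth of known layers): K_A = 52.65 − 3.26×39.7 = −76.772; K_B = 71.6316 − 3.26×(2.11 + 24.82) = −16.1602.
Balance: K_A + 20.2×ρ = K_B, so ρ = (K_B − K_A)/20.2 = 60.6118/20.2 = 3 g/cm³.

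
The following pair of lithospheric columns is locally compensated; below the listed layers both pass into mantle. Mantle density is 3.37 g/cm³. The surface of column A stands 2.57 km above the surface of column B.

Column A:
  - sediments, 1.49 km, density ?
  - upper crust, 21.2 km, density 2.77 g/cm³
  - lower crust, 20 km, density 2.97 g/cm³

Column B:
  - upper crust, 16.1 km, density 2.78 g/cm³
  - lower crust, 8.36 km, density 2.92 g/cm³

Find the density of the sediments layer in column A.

2.56 g/cm³

Take the compensation level at the base of the deeper column (depth z_c below the surface of column A) and equate Σ ρ_i t_i down to z_c; mantle fills any gap and the z_c terms cancel.
Column A: 1.49×ρ + 21.2×2.77 + 20×2.97 + (z_c − 42.69)×3.37
Column B: 2.57×0 + 16.1×2.78 + 8.36×2.92 + (z_c − 2.57 − 24.46)×3.37
The z_c×3.37 term appears on both sides and cancels. Collect the known terms of each column as K = Σ(ρt)_known − 3.37 × (depth of known layers): K_A = 118.124 − 3.37×42.69 = −25.7413; K_B = 69.1692 − 3.37×(2.57 + 24.46) = −21.9219.
Balance: K_A + 1.49×ρ = K_B, so ρ = (K_B − K_A)/1.49 = 3.8194/1.49 = 2.56 g/cm³.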